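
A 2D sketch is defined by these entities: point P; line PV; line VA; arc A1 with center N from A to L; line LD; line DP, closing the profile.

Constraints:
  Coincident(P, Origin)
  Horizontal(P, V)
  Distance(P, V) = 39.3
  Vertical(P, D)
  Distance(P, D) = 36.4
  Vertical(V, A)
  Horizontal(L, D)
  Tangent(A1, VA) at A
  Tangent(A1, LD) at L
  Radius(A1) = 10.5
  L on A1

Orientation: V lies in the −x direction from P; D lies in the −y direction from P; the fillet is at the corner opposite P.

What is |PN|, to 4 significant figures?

38.73

P is at the origin; P and V share the same y with |PV| = 39.3 and V on the −x side, so V = (-39.30, 0.000). PD is vertical with |PD| = 36.4 and D on the −y side, so D = (0.000, -36.40). The virtual corner opposite P is at (-39.30, -36.40). A1 meets VA tangentially, so NA is at right angles to VA and tangency of A1 to LD means the radius NL is perpendicular to LD, with radius 10.5, so the center N sits 10.5 in from both sides at N = (-28.80, -25.90). Then |PN| = |N − P| = 38.73.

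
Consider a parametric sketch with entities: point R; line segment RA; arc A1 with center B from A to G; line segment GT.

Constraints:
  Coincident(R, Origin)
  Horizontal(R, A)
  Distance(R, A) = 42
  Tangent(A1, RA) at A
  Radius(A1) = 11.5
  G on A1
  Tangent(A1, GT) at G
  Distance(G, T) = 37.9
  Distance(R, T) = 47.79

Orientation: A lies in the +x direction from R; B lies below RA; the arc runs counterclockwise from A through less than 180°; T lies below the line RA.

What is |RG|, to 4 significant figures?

32.07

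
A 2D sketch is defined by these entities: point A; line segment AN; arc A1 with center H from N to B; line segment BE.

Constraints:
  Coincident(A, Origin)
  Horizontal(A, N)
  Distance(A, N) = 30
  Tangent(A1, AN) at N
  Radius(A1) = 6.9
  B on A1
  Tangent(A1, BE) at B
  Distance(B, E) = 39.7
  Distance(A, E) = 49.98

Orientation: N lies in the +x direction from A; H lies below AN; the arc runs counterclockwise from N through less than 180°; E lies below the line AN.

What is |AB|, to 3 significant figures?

24.0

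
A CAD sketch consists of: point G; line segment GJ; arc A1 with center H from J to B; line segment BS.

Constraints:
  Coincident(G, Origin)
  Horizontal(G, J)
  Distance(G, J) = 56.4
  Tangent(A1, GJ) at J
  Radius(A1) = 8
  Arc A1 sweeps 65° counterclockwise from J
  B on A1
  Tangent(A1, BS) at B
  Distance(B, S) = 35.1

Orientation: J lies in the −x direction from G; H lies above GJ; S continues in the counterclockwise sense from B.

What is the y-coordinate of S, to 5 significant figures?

36.430

On A1, J sits at bearing -90° from H; a 65° counterclockwise sweep puts B at bearing -25°, so B = H + 8.0·(cos -25°, sin -25°) = (-49.150, 4.6191). A1 meets BS tangentially, so HB is at right angles to BS, so BS runs along (−sin -25°, cos -25°); with |BS| = 35.1, S = (-34.316, 36.430). So S.y = 36.430.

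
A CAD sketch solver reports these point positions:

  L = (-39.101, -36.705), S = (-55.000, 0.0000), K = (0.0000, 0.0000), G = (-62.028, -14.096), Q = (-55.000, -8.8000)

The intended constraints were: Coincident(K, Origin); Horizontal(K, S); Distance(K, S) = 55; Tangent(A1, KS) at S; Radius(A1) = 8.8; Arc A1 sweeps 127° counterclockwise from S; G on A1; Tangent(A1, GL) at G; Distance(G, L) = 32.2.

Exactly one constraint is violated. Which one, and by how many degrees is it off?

Tangent(A1, GL) at G — off by 8.40°.

K = (0.00, 0.00) ✓; K.y = 0.00, S.y = 0.00 ✓; |KS| = 55.00 ✓; ∠(QS, SK) = 90.00° ✓; |QS| = 8.800 ✓; bearing(Q→G) − bearing(Q→S) = 127.0° ✓; |QG| = 8.800 ✓; ∠(QG, GL) = 81.60° ✗; |GL| = 32.20 ✓.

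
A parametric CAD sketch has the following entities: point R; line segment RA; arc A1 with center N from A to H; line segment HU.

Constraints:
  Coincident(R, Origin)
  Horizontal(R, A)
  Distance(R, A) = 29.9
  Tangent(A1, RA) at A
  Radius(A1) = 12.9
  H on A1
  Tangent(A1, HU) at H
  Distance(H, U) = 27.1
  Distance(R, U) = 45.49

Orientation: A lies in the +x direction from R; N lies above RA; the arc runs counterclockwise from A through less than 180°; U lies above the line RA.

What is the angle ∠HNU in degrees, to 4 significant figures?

64.54°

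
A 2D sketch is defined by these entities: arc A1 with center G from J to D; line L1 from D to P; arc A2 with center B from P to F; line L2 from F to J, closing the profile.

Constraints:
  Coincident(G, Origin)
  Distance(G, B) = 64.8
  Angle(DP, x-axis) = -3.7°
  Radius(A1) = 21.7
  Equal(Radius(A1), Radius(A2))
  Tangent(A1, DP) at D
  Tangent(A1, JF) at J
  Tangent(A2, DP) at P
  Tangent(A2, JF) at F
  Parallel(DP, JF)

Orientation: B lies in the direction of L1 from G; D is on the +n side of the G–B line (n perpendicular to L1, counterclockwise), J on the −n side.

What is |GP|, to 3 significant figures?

68.3

Tangency of A1 to both parallel lines with radius 21.7 puts D and J at G ± 21.7·n: D = (1.40, 21.7), J = (-1.40, -21.7). Equal radii place P and F the same way about B: P = B + 21.7·n = (66.1, 17.5), F = B − 21.7·n = (63.3, -25.8). Then |GP| = |P − G| = 68.3.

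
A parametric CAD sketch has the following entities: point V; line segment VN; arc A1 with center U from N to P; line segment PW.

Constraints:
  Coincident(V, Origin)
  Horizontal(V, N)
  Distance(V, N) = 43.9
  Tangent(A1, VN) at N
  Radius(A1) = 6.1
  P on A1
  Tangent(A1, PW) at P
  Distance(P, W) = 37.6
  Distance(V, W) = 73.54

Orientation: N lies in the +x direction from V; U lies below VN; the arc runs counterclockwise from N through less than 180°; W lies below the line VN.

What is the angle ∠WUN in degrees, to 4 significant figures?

151.7°

Checks: |UP| = 6.100 ✓; ∠(UP, PW) = 90.00° ✓; |PW| = 37.60 ✓; |VW| = 73.54 ✓.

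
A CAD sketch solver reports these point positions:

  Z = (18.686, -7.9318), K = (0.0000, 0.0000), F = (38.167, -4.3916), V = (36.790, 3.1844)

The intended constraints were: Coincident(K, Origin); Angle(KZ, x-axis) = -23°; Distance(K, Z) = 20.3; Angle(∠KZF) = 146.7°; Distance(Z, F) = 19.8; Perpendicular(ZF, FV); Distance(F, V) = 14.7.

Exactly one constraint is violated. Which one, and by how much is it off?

Distance(F, V) = 14.7 — off by 7.00.

K = (0.00, 0.00) ✓; KZ at -23.00° ✓; |KZ| = 20.30 ✓; ∠KZF = 146.7° ✓; |ZF| = 19.80 ✓; ∠(ZF, FV) = 90.00° ✓; |FV| = 7.700 ✗.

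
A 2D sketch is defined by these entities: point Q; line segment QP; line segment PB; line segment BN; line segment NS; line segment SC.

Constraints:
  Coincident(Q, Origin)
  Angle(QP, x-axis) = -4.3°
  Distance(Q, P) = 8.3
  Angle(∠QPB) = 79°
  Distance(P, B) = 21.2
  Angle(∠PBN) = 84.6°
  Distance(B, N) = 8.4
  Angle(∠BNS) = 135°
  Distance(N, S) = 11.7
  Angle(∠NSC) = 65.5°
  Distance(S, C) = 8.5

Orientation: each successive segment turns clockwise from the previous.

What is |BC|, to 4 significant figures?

14.23

∠BNS = 135.0° gives NS at 114.3° from the x-axis; with |NS| = 11.7, S = (-9.990, -7.438). ∠NSC = 65.5° gives SC at -0.2000° from the x-axis; with |SC| = 8.5, C = (-1.490, -7.468). Then |BC| = |C − B| = 14.23.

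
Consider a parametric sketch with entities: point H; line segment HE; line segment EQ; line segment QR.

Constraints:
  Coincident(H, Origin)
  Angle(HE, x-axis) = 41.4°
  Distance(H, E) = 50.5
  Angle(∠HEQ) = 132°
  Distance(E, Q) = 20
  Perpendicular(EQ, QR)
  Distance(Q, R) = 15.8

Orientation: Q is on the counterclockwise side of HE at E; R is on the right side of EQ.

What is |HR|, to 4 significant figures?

75.75

∠HEQ = 132.0°, so EQ runs at 41.4° + (180° − 132.0°) = 89.40° from the x-axis; with |EQ| = 20.0, Q = E + 20.0·(cos 89.40°, sin 89.40°) = (38.09, 53.40). EQ is perpendicular to QR; with |QR| = 15.8 on the right of EQ, R = Q + 15.8·(0.9999, -0.01047) = (53.89, 53.23). Then |HR| = |R − H| = 75.75.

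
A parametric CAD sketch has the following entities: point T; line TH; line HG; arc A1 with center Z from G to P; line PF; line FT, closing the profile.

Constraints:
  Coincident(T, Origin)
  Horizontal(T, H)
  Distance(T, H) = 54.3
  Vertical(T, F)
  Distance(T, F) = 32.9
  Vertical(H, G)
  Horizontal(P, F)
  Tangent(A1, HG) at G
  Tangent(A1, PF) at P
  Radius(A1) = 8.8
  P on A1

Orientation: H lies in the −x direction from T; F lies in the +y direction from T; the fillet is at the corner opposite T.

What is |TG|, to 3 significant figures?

59.4

The virtual corner opposite T is at (-54.3, 32.9). The tangent condition forces ZG to be normal to HG and the tangent condition forces ZP to be normal to PF, with radius 8.8, so the center Z sits 8.8 in from both sides at Z = (-45.5, 24.1). That places the tangent points at G = (-54.3, 24.1) on HG and P = (-45.5, 32.9) on PF. Then |TG| = |G − T| = 59.4.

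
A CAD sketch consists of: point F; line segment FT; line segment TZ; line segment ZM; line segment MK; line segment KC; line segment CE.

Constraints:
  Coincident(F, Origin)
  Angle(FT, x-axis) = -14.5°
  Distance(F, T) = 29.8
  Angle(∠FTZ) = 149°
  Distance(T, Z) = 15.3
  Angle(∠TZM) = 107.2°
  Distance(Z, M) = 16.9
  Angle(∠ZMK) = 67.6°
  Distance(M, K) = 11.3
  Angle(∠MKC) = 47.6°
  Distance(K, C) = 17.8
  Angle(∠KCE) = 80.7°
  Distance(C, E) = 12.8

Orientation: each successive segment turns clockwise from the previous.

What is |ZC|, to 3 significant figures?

7.56

F is at the origin; FT runs at -14.5° with length 29.8, so T = (28.9, -7.46). ∠FTZ = 149.0° gives TZ at -45.5° from the x-axis; with |TZ| = 15.3, Z = (39.6, -18.4). ∠TZM = 107.2° gives ZM at -118° from the x-axis; with |ZM| = 16.9, M = (31.6, -33.3). ∠ZMK = 67.6° gives MK at 129° from the x-axis; with |MK| = 11.3, K = (24.4, -24.5). ∠MKC = 47.6° gives KC at -3.10° from the x-axis; with |KC| = 17.8, C = (42.2, -25.5). Then |ZC| = |C − Z| = 7.56.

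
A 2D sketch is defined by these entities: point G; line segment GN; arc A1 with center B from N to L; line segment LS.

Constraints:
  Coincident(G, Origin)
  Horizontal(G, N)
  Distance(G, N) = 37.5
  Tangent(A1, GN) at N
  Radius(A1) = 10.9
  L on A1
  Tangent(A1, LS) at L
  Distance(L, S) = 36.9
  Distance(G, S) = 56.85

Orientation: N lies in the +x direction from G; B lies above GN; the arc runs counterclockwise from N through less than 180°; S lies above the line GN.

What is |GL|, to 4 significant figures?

49.76

G is at the origin; G and N share the same y with |GN| = 37.5 and N on the +x side, so N = (37.50, 0.000). A1 meets GN tangentially, so BN is at right angles to GN, so B = N + (0, 10.9) = (37.50, 10.90). Since BL ⟂ LS (tangency), |BS| = √(10.9² + 36.9²) = 38.48 regardless of where L sits on A1. So S lies on both circle(G, 56.85) and circle(B, 38.48); the above-GN intersection is S = (29.58, 48.55). L is the foot of the tangent from S: L = (47.09, 16.07).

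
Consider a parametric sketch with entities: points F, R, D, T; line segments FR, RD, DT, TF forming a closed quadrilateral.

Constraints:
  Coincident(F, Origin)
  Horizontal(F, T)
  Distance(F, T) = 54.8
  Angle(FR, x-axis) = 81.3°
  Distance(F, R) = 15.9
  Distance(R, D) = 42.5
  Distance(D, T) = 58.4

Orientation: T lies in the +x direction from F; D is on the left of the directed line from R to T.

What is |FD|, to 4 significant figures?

57.27

F is at the origin; F and T share the same y with |FT| = 54.8 and T in +x, so T = (54.8, 0). FR runs at 81.3° with |FR| = 15.9, so R = (2.405, 15.72). D is determined by |RD| = 42.5 and |DT| = 58.4 together: it lies at the intersection of circle(R, 42.5) and circle(T, 58.4). With |RT| = 54.70, the foot of the radical line on RT is 12.69 from R and the perpendicular offset is √(42.5² − 12.69²) = 40.56. Taking the left-of-RT solution: D = (26.21, 50.92).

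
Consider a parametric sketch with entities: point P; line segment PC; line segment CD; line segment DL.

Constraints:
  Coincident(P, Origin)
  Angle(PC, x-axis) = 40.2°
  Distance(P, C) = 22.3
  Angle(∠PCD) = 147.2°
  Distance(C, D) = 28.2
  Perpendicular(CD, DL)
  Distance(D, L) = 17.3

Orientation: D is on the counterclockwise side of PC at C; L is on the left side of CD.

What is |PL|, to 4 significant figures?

47.23

∠PCD = 147.2°, so CD runs at 40.2° + (180° − 147.2°) = 73.00° from the x-axis; with |CD| = 28.2, D = C + 28.2·(cos 73.00°, sin 73.00°) = (25.28, 41.36). CD ⟂ DL; with |DL| = 17.3 on the left of CD, L = D + 17.3·(-0.9563, 0.2924) = (8.733, 46.42). Then |PL| = |L − P| = 47.23.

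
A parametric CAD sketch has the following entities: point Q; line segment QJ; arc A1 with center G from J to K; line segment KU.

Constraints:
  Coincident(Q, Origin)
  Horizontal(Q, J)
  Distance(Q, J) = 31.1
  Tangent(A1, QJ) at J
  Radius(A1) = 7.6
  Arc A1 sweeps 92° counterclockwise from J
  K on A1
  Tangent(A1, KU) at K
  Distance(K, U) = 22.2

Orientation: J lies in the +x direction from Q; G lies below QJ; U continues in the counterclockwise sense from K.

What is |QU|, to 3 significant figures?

38.6

On A1, J sits at bearing 90° from G; a 92° counterclockwise sweep puts K at bearing 182°, so K = G + 7.6·(cos 182°, sin 182°) = (23.5, -7.87). The tangent condition forces GK to be normal to KU, so KU runs along (−sin 182°, cos 182°); with |KU| = 22.2, U = (24.3, -30.1). Then |QU| = |U − Q| = 38.6.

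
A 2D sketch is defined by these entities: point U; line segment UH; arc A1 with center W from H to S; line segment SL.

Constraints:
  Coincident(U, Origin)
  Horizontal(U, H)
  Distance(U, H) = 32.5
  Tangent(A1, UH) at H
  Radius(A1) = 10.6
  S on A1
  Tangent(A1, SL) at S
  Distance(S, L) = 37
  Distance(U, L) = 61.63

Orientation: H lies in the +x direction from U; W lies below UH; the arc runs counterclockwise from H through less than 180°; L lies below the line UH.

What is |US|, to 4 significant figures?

27.23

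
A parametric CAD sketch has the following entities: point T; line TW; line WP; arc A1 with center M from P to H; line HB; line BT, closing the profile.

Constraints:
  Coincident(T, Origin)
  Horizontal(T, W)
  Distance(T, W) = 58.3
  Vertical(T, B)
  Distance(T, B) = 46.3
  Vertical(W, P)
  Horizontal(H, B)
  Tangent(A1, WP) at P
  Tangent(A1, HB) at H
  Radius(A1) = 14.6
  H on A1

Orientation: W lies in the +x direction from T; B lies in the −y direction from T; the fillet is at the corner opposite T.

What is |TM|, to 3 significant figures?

54.0

T is at the origin; TW is horizontal with |TW| = 58.3 and W on the +x side, so W = (58.3, 0.00). TB is vertical with |TB| = 46.3 and B on the −y side, so B = (0.00, -46.3). The virtual corner opposite T is at (58.3, -46.3). The tangent condition forces MP to be normal to WP and tangency of A1 to HB means the radius MH is perpendicular to HB, with radius 14.6, so the center M sits 14.6 in from both sides at M = (43.7, -31.7). Then |TM| = |M − T| = 54.0.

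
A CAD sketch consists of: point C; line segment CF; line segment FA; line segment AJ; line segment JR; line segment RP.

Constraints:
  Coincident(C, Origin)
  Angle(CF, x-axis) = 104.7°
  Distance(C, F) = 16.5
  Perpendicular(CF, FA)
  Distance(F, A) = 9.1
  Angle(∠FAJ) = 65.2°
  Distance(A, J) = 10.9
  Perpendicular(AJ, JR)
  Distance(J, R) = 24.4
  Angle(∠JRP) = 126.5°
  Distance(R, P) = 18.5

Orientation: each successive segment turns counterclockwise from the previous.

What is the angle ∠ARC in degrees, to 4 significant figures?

42.97°

C is at the origin; CF runs at 104.7° with length 16.5, so F = (-4.187, 15.96). CF ⟂ FA, so FA runs at -165.3°; with |FA| = 9.1, A = (-12.99, 13.65). ∠FAJ = 65.2° gives AJ at -50.50° from the x-axis; with |AJ| = 10.9, J = (-6.056, 5.240). AJ ⟂ JR, so JR runs at 39.50°; with |JR| = 24.4, R = (12.77, 20.76). Then cos ∠ARC = RA·RC / (|RA||RC|), giving 42.97°.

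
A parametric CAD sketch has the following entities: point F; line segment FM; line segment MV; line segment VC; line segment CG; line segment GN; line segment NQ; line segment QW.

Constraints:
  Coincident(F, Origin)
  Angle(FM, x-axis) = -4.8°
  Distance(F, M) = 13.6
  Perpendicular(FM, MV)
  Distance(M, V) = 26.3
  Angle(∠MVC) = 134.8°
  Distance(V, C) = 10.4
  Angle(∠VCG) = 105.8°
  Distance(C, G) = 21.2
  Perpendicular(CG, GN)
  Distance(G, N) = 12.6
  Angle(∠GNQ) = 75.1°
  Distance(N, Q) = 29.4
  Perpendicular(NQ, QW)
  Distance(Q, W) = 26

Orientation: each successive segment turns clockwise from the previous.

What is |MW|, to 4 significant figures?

54.06

F is at the origin; FM runs at -4.8° with length 13.6, so M = (13.55, -1.138). The perpendicularity gives MV at right angles to FM, so MV runs at -94.80°; with |MV| = 26.3, V = (11.35, -27.35). ∠MVC = 134.8° gives VC at -140.0° from the x-axis; with |VC| = 10.4, C = (3.385, -34.03). ∠VCG = 105.8° gives CG at 145.8° from the x-axis; with |CG| = 21.2, G = (-14.15, -22.11). CG is perpendicular to GN, so GN runs at 55.80°; with |GN| = 12.6, N = (-7.067, -11.69). ∠GNQ = 75.1° gives NQ at -49.10° from the x-axis; with |NQ| = 29.4, Q = (12.18, -33.92). The perpendicularity gives QW at right angles to NQ, so QW runs at -139.1°; with |QW| = 26.0, W = (-7.470, -50.94). Then |MW| = |W − M| = 54.06.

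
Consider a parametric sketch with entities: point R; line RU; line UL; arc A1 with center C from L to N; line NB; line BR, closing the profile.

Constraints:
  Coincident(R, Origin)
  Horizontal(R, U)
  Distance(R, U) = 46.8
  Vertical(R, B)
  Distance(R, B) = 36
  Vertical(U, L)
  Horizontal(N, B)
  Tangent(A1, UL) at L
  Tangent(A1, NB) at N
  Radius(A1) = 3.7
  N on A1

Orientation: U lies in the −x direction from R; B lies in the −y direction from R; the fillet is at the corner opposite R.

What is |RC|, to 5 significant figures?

53.860

RB is vertical with |RB| = 36.0 and B on the −y side, so B = (0.0000, -36.000). The virtual corner opposite R is at (-46.800, -36.000). The tangent condition forces CL to be normal to UL and tangency of A1 to NB means the radius CN is perpendicular to NB, with radius 3.7, so the center C sits 3.7 in from both sides at C = (-43.100, -32.300). Then |RC| = |C − R| = 53.860.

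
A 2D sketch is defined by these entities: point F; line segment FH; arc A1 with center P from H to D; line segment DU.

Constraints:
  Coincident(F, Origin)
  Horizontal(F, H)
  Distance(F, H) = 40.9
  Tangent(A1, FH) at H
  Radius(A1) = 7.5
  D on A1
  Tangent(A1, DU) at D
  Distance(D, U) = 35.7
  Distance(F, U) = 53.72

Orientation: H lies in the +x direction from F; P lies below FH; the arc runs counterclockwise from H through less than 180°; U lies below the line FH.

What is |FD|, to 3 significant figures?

34.2

Checks: |FH| = 40.90 ✓; |PD| = 7.500 ✓; ∠(PD, DU) = 90.00° ✓; |DU| = 35.70 ✓; |FU| = 53.72 ✓.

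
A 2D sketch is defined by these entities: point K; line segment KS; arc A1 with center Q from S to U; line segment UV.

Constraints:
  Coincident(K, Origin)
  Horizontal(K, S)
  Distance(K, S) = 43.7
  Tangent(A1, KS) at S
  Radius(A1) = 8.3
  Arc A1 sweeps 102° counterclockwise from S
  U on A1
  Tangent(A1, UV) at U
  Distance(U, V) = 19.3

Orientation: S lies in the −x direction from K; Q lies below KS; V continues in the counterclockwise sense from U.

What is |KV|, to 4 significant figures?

55.86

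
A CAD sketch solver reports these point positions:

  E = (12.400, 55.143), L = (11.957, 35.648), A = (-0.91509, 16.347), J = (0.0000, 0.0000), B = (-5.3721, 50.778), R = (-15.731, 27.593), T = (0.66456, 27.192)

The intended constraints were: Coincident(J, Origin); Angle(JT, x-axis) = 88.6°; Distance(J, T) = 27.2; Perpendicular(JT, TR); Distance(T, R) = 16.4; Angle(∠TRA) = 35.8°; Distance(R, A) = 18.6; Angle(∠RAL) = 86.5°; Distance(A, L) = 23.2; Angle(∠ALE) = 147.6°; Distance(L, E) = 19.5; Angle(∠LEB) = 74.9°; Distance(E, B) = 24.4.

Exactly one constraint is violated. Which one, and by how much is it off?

Distance(E, B) = 24.4 — off by 6.10.

J = (0.00, 0.00) ✓; JT at 88.60° ✓; |JT| = 27.20 ✓; ∠(JT, TR) = 90.00° ✓; |TR| = 16.40 ✓; ∠TRA = 35.80° ✓; |RA| = 18.60 ✓; ∠RAL = 86.50° ✓; |AL| = 23.20 ✓; ∠ALE = 147.6° ✓; |LE| = 19.50 ✓; ∠LEB = 74.90° ✓; |EB| = 18.30 ✗.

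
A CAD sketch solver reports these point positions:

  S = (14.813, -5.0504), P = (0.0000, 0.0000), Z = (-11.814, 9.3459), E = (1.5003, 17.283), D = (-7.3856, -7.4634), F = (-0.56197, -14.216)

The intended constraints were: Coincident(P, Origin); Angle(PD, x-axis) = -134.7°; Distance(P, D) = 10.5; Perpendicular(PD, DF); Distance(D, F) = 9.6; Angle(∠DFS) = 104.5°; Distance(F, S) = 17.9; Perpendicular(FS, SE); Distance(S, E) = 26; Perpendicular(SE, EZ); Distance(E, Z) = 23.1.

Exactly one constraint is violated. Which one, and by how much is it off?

Distance(E, Z) = 23.1 — off by 7.60.

P = (0.00, 0.00) ✓; PD at -134.7° ✓; |PD| = 10.50 ✓; ∠(PD, DF) = 90.00° ✓; |DF| = 9.600 ✓; ∠DFS = 104.5° ✓; |FS| = 17.90 ✓; ∠(FS, SE) = 90.00° ✓; |SE| = 26.00 ✓; ∠(SE, EZ) = 90.00° ✓; |EZ| = 15.50 ✗.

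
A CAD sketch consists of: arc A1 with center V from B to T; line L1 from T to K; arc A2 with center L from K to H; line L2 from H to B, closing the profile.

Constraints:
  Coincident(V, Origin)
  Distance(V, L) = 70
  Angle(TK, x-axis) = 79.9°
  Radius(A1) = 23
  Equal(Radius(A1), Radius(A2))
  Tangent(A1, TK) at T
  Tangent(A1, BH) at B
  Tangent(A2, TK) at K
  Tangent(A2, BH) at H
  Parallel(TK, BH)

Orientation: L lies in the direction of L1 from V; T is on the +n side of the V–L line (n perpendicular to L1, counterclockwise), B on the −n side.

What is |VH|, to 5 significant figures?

73.682

The slot axis is L1's direction at 79.9°, so u = (cos 79.9°, sin 79.9°) = (0.17537, 0.98450) and n = (−sin 79.9°, cos 79.9°) = (-0.98450, 0.17537). V is at the origin and L lies 70.0 along u from V, so L = 70.0·u = (12.276, 68.915). Tangency of A1 to both parallel lines with radius 23.0 puts T and B at V ± 23.0·n: T = (-22.644, 4.0334), B = (22.644, -4.0334). Equal radii place K and H the same way about L: K = L + 23.0·n = (-10.368, 72.949), H = L − 23.0·n = (34.919, 64.882). Then |VH| = |H − V| = 73.682.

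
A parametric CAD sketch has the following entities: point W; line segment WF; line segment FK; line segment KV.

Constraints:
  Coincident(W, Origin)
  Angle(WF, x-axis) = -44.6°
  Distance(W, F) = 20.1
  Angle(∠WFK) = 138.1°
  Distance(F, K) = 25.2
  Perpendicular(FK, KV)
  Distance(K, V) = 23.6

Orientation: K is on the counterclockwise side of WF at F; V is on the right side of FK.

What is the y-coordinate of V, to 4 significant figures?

-38.87

W is at the origin; WF runs at -44.6° with length 20.1, so F = 20.1·(cos -44.6°, sin -44.6°) = (14.31, -14.11). ∠WFK = 138.1°, so FK runs at -44.6° + (180° − 138.1°) = -2.700° from the x-axis; with |FK| = 25.2, K = F + 25.2·(cos -2.700°, sin -2.700°) = (39.48, -15.30). FK is perpendicular to KV; with |KV| = 23.6 on the right of FK, V = K + 23.6·(-0.04711, -0.9989) = (38.37, -38.87). So V.y = -38.87.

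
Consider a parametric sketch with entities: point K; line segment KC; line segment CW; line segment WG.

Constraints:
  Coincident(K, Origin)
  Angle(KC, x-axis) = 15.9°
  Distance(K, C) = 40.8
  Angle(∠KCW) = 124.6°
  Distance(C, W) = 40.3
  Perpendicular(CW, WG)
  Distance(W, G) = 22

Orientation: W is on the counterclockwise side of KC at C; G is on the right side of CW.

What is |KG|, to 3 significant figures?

84.4

K is at the origin; KC runs at 15.9° with length 40.8, so C = 40.8·(cos 15.9°, sin 15.9°) = (39.2, 11.2). ∠KCW = 124.6°, so CW runs at 15.9° + (180° − 124.6°) = 71.3° from the x-axis; with |CW| = 40.3, W = C + 40.3·(cos 71.3°, sin 71.3°) = (52.2, 49.4). The perpendicularity gives WG at right angles to CW; with |WG| = 22.0 on the right of CW, G = W + 22.0·(0.947, -0.321) = (73.0, 42.3). Then |KG| = |G − K| = 84.4.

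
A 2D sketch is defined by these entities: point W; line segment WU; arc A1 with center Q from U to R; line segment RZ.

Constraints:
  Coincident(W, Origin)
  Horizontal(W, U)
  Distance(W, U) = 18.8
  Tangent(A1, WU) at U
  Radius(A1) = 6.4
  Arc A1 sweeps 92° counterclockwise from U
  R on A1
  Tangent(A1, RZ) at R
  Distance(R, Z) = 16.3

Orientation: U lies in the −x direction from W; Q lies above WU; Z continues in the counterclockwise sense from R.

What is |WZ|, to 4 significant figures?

26.33

W is at the origin; W and U share the same y with |WU| = 18.8 and U on the −x side, so U = (-18.80, 0.000). Since A1 is tangent to WU there, QU ⟂ WU, so Q = U + (0, 6.4) = (-18.80, 6.400). On A1, U sits at bearing -90° from Q; a 92° counterclockwise sweep puts R at bearing 2°, so R = Q + 6.4·(cos 2°, sin 2°) = (-12.40, 6.623). A1 meets RZ tangentially, so QR is at right angles to RZ, so RZ runs along (−sin 2°, cos 2°); with |RZ| = 16.3, Z = (-12.97, 22.91). Then |WZ| = |Z − W| = 26.33.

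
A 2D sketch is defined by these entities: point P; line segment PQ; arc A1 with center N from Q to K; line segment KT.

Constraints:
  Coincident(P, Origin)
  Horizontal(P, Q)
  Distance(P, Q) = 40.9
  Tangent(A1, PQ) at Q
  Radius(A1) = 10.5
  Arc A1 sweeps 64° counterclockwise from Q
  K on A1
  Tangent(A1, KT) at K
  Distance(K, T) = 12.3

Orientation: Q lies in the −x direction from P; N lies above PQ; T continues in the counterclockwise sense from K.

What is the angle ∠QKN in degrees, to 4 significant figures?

58.00°

P is at the origin; PQ is horizontal with |PQ| = 40.9 and Q on the −x side, so Q = (-40.90, 0.000). The tangent condition forces NQ to be normal to PQ, so N = Q + (0, 10.5) = (-40.90, 10.50). On A1, Q sits at bearing -90° from N; a 64° counterclockwise sweep puts K at bearing -26°, so K = N + 10.5·(cos -26°, sin -26°) = (-31.46, 5.897). Then cos ∠QKN = KQ·KN / (|KQ||KN|), giving 58.00°.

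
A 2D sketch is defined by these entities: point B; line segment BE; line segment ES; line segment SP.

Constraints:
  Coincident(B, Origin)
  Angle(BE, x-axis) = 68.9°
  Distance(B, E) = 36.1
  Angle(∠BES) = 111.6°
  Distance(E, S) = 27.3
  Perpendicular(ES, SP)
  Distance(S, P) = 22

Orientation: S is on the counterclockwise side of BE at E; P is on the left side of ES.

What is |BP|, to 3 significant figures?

42.2

B is at the origin; BE runs at 68.9° with length 36.1, so E = 36.1·(cos 68.9°, sin 68.9°) = (13.0, 33.7). ∠BES = 111.6°, so ES runs at 68.9° + (180° − 111.6°) = 137° from the x-axis; with |ES| = 27.3, S = E + 27.3·(cos 137°, sin 137°) = (-7.07, 52.2). The perpendicularity gives SP at right angles to ES; with |SP| = 22.0 on the left of ES, P = S + 22.0·(-0.678, -0.735) = (-22.0, 36.0). Then |BP| = |P − B| = 42.2.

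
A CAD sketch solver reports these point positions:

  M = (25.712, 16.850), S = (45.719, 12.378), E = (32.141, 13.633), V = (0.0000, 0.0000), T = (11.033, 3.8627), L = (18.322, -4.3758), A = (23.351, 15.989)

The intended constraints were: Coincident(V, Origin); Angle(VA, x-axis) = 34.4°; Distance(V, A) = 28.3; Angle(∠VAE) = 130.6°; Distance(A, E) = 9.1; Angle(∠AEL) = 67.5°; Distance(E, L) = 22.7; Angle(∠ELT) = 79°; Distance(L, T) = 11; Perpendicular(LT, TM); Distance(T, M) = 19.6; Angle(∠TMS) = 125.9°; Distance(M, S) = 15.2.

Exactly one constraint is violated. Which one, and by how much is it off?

Distance(M, S) = 15.2 — off by 5.30.

V = (0.00, 0.00) ✓; VA at 34.40° ✓; |VA| = 28.30 ✓; ∠VAE = 130.6° ✓; |AE| = 9.100 ✓; ∠AEL = 67.50° ✓; |EL| = 22.70 ✓; ∠ELT = 79.00° ✓; |LT| = 11.00 ✓; ∠(LT, TM) = 90.00° ✓; |TM| = 19.60 ✓; ∠TMS = 125.9° ✓; |MS| = 20.50 ✗.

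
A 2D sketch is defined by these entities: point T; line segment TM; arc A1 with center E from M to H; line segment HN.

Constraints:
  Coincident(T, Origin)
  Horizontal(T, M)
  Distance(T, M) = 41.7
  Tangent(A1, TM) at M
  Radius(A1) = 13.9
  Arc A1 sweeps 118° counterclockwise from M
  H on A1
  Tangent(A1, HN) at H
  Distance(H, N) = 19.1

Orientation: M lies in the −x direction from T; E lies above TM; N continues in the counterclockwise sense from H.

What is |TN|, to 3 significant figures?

53.5

On A1, M sits at bearing -90° from E; a 118° counterclockwise sweep puts H at bearing 28°, so H = E + 13.9·(cos 28°, sin 28°) = (-29.4, 20.4). Since A1 is tangent to HN there, EH ⟂ HN, so HN runs along (−sin 28°, cos 28°); with |HN| = 19.1, N = (-38.4, 37.3). Then |TN| = |N − T| = 53.5.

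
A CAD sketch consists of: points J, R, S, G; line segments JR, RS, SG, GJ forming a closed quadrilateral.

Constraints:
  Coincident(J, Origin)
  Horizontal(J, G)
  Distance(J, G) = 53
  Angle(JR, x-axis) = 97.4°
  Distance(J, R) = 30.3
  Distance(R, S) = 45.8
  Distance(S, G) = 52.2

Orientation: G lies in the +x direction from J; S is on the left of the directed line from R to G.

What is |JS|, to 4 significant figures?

62.30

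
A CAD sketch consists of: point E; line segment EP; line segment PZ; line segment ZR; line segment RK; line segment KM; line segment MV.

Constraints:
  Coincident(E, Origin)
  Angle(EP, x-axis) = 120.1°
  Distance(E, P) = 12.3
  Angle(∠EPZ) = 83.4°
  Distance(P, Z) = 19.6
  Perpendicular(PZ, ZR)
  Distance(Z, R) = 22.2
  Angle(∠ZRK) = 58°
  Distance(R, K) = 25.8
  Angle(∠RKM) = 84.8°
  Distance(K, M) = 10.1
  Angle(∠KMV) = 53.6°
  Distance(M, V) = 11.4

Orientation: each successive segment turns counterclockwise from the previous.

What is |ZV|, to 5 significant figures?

16.971

E is at the origin; EP runs at 120.1° with length 12.3, so P = (-6.1686, 10.641). ∠EPZ = 83.4° gives PZ at -143.30° from the x-axis; with |PZ| = 19.6, Z = (-21.883, -1.0721). The perpendicularity gives ZR at right angles to PZ, so ZR runs at -53.300°; with |ZR| = 22.2, R = (-8.6161, -18.872). ∠ZRK = 58.0° gives RK at 68.700° from the x-axis; with |RK| = 25.8, K = (0.75578, 5.1661). ∠RKM = 84.8° gives KM at 163.90° from the x-axis; with |KM| = 10.1, M = (-8.9481, 7.9670). ∠KMV = 53.6° gives MV at -69.700° from the x-axis; with |MV| = 11.4, V = (-4.9930, -2.7249). Then |ZV| = |V − Z| = 16.971.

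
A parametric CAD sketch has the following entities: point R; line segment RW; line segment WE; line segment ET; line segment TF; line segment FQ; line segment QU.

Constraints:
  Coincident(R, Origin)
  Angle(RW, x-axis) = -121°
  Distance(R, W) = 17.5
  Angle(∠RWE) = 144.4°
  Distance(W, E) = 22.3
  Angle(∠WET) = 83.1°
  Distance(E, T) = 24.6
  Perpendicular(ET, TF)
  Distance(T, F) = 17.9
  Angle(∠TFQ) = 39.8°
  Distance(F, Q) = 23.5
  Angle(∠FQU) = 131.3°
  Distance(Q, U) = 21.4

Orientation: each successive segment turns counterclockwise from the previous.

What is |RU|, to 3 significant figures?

56.4

∠TFQ = 39.8° gives FQ at -118° from the x-axis; with |FQ| = 23.5, Q = (2.17, -35.5). ∠FQU = 131.3° gives QU at -69.6° from the x-axis; with |QU| = 21.4, U = (9.63, -55.5). Then |RU| = |U − R| = 56.4.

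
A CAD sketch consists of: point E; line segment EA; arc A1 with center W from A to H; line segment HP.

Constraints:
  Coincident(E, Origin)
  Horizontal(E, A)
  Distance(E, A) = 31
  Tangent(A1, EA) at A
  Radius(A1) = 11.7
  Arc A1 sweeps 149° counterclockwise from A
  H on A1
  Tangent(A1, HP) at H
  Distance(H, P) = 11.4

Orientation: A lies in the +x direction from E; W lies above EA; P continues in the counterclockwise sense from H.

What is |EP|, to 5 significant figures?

38.789

E is at the origin; EA is horizontal with |EA| = 31.0 and A on the +x side, so A = (31.000, 0.0000). The tangent condition forces WA to be normal to EA, so W = A + (0, 11.7) = (31.000, 11.700). On A1, A sits at bearing -90° from W; a 149° counterclockwise sweep puts H at bearing 59°, so H = W + 11.7·(cos 59°, sin 59°) = (37.026, 21.729). The tangent condition forces WH to be normal to HP, so HP runs along (−sin 59°, cos 59°); with |HP| = 11.4, P = (27.254, 27.600). Then |EP| = |P − E| = 38.789.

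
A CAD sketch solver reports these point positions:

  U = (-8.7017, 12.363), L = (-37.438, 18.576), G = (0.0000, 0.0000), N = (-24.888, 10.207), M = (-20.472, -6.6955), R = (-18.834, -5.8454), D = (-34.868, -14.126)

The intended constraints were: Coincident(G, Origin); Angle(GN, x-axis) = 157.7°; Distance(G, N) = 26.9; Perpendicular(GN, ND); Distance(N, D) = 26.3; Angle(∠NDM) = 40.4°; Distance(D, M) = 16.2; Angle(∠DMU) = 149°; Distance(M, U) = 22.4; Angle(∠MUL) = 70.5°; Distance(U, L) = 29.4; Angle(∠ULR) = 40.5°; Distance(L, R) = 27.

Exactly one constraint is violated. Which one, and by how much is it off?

Distance(L, R) = 27 — off by 3.70.

G = (0.00, 0.00) ✓; GN at 157.7° ✓; |GN| = 26.90 ✓; ∠(GN, ND) = 90.00° ✓; |ND| = 26.30 ✓; ∠NDM = 40.40° ✓; |DM| = 16.20 ✓; ∠DMU = 149.0° ✓; |MU| = 22.40 ✓; ∠MUL = 70.50° ✓; |UL| = 29.40 ✓; ∠ULR = 40.50° ✓; |LR| = 30.70 ✗.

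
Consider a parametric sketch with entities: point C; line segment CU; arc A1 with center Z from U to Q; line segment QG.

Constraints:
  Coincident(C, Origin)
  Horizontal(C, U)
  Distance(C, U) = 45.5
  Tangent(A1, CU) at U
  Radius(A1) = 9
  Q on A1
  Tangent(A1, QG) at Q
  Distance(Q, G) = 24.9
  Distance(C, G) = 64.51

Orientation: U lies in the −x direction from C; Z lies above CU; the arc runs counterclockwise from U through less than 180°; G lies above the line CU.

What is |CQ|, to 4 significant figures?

41.46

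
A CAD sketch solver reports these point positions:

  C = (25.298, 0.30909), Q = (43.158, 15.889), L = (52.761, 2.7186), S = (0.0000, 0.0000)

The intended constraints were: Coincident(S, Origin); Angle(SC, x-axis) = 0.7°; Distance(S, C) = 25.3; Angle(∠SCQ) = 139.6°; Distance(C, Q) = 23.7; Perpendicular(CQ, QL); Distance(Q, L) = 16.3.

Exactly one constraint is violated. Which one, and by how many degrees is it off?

Perpendicular(CQ, QL) — off by 5.00°.

S = (0.00, 0.00) ✓; SC at 0.7000° ✓; |SC| = 25.30 ✓; ∠SCQ = 139.6° ✓; |CQ| = 23.70 ✓; ∠(CQ, QL) = 95.00° ✗; |QL| = 16.30 ✓.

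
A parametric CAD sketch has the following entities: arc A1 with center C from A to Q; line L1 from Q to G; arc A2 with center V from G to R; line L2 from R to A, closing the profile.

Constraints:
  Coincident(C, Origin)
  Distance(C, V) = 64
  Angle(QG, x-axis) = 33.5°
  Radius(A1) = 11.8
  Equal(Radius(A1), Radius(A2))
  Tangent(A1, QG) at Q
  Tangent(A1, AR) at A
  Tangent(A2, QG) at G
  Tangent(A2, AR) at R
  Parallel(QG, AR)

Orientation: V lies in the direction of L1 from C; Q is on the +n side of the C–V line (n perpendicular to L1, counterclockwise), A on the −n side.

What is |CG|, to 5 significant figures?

65.079

The slot axis is L1's direction at 33.5°, so u = (cos 33.5°, sin 33.5°) = (0.83389, 0.55194) and n = (−sin 33.5°, cos 33.5°) = (-0.55194, 0.83389). C is at the origin and V lies 64.0 along u from C, so V = 64.0·u = (53.369, 35.324). Tangency of A1 to both parallel lines with radius 11.8 puts Q and A at C ± 11.8·n: Q = (-6.5129, 9.8399), A = (6.5129, -9.8399). Equal radii place G and R the same way about V: G = V + 11.8·n = (46.856, 45.164), R = V − 11.8·n = (59.882, 25.484). Then |CG| = |G − C| = 65.079.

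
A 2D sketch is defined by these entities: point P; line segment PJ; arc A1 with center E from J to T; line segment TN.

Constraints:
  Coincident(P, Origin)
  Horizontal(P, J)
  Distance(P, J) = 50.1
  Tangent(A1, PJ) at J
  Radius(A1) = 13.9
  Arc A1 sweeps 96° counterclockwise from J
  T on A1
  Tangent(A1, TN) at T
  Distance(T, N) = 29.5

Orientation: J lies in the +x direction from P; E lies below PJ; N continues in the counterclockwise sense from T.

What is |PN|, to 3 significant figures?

59.6

On A1, J sits at bearing 90° from E; a 96° counterclockwise sweep puts T at bearing 186°, so T = E + 13.9·(cos 186°, sin 186°) = (36.3, -15.4). Since A1 is tangent to TN there, ET ⟂ TN, so TN runs along (−sin 186°, cos 186°); with |TN| = 29.5, N = (39.4, -44.7). Then |PN| = |N − P| = 59.6.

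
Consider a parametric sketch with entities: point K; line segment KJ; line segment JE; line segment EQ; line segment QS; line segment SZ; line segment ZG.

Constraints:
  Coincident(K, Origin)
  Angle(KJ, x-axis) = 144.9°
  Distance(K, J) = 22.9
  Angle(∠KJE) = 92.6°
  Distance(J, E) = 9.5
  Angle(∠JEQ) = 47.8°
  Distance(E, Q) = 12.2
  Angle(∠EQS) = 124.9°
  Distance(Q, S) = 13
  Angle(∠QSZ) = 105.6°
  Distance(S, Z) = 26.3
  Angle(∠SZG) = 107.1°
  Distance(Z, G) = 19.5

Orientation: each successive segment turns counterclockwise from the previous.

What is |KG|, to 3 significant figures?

50.0

K is at the origin; KJ runs at 144.9° with length 22.9, so J = (-18.7, 13.2). ∠KJE = 92.6° gives JE at -128° from the x-axis; with |JE| = 9.5, E = (-24.5, 5.65). ∠JEQ = 47.8° gives EQ at 4.50° from the x-axis; with |EQ| = 12.2, Q = (-12.4, 6.61). ∠EQS = 124.9° gives QS at 59.6° from the x-axis; with |QS| = 13.0, S = (-5.80, 17.8). ∠QSZ = 105.6° gives SZ at 134° from the x-axis; with |SZ| = 26.3, Z = (-24.1, 36.7). ∠SZG = 107.1° gives ZG at -153° from the x-axis; with |ZG| = 19.5, G = (-41.5, 27.9). Then |KG| = |G − K| = 50.0.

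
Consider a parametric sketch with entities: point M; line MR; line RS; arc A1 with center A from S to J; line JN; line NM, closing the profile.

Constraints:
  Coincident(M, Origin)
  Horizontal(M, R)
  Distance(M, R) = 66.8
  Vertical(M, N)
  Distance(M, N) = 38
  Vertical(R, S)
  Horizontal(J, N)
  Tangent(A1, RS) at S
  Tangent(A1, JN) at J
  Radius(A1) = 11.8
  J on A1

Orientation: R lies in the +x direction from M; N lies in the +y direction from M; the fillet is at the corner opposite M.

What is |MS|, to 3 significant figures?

71.8

M is at the origin; M and R share the same y with |MR| = 66.8 and R on the +x side, so R = (66.8, 0.00). MN is vertical with |MN| = 38.0 and N on the +y side, so N = (0.00, 38.0). The virtual corner opposite M is at (66.8, 38.0). A1 meets RS tangentially, so AS is at right angles to RS and since A1 is tangent to JN there, AJ ⟂ JN, with radius 11.8, so the center A sits 11.8 in from both sides at A = (55.0, 26.2). That places the tangent points at S = (66.8, 26.2) on RS and J = (55.0, 38.0) on JN. Then |MS| = |S − M| = 71.8.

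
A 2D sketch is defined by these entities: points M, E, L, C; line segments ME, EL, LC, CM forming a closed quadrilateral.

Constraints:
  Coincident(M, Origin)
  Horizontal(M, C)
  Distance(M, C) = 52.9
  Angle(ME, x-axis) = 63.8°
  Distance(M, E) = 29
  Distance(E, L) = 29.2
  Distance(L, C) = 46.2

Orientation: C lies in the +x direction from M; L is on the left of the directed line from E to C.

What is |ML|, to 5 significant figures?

56.491

Checks: |EL| = 29.20 ✓; |LC| = 46.20 ✓.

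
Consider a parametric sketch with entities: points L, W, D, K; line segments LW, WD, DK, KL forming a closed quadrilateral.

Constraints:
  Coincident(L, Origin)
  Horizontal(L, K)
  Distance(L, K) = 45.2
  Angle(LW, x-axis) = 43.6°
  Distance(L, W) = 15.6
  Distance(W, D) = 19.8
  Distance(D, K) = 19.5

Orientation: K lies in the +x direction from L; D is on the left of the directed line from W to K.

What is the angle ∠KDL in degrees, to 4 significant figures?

113.8°

L is at the origin; LK is horizontal with |LK| = 45.2 and K in +x, so K = (45.2, 0). LW runs at 43.6° with |LW| = 15.6, so W = (11.30, 10.76). D is determined by |WD| = 19.8 and |DK| = 19.5 together: it lies at the intersection of circle(W, 19.8) and circle(K, 19.5). With |WK| = 35.57, the foot of the radical line on WK is 17.95 from W and the perpendicular offset is √(19.8² − 17.95²) = 8.357. Taking the left-of-WK solution: D = (30.93, 13.29).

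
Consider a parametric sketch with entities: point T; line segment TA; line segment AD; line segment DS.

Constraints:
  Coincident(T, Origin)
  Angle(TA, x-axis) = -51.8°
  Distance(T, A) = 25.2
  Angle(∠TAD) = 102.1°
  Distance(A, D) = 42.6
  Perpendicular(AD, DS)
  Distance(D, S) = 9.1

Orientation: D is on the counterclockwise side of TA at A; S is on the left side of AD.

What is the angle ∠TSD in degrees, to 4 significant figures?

108.0°

T is at the origin; TA runs at -51.8° with length 25.2, so A = 25.2·(cos -51.8°, sin -51.8°) = (15.58, -19.80). ∠TAD = 102.1°, so AD runs at -51.8° + (180° − 102.1°) = 26.10° from the x-axis; with |AD| = 42.6, D = A + 42.6·(cos 26.10°, sin 26.10°) = (53.84, -1.062). AD ⟂ DS; with |DS| = 9.1 on the left of AD, S = D + 9.1·(-0.4399, 0.8980) = (49.84, 7.110). Then cos ∠TSD = ST·SD / (|ST||SD|), giving 108.0°.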